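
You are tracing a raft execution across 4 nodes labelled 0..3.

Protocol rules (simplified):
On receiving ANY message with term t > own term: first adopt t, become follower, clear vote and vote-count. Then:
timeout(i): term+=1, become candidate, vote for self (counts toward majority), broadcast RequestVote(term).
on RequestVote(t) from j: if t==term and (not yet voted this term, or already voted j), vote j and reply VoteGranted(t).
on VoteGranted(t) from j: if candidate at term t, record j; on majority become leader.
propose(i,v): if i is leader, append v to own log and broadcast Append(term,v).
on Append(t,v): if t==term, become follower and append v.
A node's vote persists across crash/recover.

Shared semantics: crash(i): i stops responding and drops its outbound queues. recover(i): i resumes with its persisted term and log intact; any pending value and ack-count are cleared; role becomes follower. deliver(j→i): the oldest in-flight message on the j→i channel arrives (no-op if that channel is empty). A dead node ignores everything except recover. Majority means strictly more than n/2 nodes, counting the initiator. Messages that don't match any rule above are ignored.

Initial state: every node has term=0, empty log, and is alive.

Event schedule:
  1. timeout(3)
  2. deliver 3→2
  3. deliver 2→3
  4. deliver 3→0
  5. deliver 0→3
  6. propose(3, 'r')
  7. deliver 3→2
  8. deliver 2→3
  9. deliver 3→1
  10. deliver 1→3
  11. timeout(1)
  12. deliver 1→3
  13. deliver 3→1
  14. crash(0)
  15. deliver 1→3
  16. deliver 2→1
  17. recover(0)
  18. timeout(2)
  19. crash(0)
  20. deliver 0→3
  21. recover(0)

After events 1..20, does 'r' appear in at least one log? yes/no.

yes

[1] timeout(3) → N3(cand t1 [-])
[2] deliver 3→2 → N2(foll t1 [-])
[3] deliver 2→3 → ∅
[4] deliver 3→0 → N0(foll t1 [-])
[5] deliver 0→3 → N3(lead t1 [-])
[6] propose(3,'r') → N3(lead t1 [r])
[7] deliver 3→2 → N2(foll t1 [r])
[8] deliver 2→3 → ∅
[9] deliver 3→1 → N1(foll t1 [-])
[10] deliver 1→3 → ∅
[11] timeout(1) → N1(cand t2 [-])
[12] deliver 1→3 → N3(foll t2 [r])
[13] deliver 3→1 → ∅
[14] crash(0) → N0(✗foll t1 [-])
[15] deliver 1→3 → ∅
[16] deliver 2→1 → ∅
[17] recover(0) → N0(foll t1 [-])
[18] timeout(2) → N2(cand t2 [r])
[19] crash(0) → N0(✗foll t1 [-])
[20] deliver 0→3 → ∅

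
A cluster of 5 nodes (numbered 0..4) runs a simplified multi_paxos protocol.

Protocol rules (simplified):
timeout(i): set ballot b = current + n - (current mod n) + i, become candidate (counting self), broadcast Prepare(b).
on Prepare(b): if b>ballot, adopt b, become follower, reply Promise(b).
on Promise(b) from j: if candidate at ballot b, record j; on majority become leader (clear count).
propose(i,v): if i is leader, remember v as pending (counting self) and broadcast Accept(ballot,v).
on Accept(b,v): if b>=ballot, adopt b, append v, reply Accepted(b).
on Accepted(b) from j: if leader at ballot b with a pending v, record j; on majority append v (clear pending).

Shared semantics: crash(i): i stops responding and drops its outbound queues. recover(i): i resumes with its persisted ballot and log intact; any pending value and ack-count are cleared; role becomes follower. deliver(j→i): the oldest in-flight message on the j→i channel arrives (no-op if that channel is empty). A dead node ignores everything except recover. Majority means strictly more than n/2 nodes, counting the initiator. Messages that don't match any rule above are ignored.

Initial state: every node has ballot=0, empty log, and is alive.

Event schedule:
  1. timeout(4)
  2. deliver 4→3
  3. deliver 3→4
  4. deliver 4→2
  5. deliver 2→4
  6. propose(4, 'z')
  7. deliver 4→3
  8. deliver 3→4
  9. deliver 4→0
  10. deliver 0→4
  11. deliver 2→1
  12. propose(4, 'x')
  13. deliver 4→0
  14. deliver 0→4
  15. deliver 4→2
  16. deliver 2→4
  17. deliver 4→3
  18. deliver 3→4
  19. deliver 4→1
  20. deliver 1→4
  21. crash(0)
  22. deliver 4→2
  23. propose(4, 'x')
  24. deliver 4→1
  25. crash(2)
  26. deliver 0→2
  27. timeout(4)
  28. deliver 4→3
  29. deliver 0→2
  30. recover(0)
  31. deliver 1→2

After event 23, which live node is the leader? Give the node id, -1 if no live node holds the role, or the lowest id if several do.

after 1 — timeout(4): n4:cand/b9/[-]
after 2 — deliver 4→3: n3:foll/b9/[-]
after 3 — deliver 3→4: ·
after 4 — deliver 4→2: n2:foll/b9/[-]
after 5 — deliver 2→4: n4:lead/b9/[-]
after 6 — propose(4,'z'): ·
after 7 — deliver 4→3: n3:foll/b9/[z]
after 8 — deliver 3→4: ·
after 9 — deliver 4→0: n0:foll/b9/[-]
after 10 — deliver 0→4: ·
after 11 — deliver 2→1: ·
after 12 — propose(4,'x'): ·
after 13 — deliver 4→0: n0:foll/b9/[z]
after 14 — deliver 0→4: ·
after 15 — deliver 4→2: n2:foll/b9/[z]
after 16 — deliver 2→4: n4:lead/b9/[x]
after 17 — deliver 4→3: n3:foll/b9/[z,x]
after 18 — deliver 3→4: ·
after 19 — deliver 4→1: n1:foll/b9/[-]
after 20 — deliver 1→4: ·
after 21 — crash(0): n0:✗foll/b9/[z]
after 22 — deliver 4→2: n2:foll/b9/[z,x]
after 23 — propose(4,'x'): ·

4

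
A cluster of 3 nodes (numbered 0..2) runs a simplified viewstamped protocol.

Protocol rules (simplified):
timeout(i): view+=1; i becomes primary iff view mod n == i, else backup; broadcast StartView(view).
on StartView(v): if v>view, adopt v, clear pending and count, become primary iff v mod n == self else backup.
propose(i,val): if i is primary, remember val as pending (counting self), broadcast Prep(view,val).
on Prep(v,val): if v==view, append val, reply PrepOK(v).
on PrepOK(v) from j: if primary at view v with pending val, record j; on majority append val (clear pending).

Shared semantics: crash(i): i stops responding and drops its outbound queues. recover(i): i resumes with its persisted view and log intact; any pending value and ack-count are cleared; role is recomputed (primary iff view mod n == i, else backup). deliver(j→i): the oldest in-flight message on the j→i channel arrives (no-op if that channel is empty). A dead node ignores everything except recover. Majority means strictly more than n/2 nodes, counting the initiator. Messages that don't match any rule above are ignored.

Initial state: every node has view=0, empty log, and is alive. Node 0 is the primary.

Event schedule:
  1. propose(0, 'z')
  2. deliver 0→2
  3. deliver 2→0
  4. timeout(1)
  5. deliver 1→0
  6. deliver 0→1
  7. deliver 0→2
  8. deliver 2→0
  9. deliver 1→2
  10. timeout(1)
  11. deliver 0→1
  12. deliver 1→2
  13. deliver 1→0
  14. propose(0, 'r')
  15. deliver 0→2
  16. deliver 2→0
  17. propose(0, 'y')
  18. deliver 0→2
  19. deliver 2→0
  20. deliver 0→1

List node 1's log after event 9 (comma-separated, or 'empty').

after 1 — propose(0,'z'): ·
after 2 — deliver 0→2: n2:back/v0/[z]
after 3 — deliver 2→0: n0:prim/v0/[z]
after 4 — timeout(1): n1:prim/v1/[-]
after 5 — deliver 1→0: n0:back/v1/[z]
after 6 — deliver 0→1: ·
after 7 — deliver 0→2: ·
after 8 — deliver 2→0: ·
after 9 — deliver 1→2: n2:back/v1/[z]

empty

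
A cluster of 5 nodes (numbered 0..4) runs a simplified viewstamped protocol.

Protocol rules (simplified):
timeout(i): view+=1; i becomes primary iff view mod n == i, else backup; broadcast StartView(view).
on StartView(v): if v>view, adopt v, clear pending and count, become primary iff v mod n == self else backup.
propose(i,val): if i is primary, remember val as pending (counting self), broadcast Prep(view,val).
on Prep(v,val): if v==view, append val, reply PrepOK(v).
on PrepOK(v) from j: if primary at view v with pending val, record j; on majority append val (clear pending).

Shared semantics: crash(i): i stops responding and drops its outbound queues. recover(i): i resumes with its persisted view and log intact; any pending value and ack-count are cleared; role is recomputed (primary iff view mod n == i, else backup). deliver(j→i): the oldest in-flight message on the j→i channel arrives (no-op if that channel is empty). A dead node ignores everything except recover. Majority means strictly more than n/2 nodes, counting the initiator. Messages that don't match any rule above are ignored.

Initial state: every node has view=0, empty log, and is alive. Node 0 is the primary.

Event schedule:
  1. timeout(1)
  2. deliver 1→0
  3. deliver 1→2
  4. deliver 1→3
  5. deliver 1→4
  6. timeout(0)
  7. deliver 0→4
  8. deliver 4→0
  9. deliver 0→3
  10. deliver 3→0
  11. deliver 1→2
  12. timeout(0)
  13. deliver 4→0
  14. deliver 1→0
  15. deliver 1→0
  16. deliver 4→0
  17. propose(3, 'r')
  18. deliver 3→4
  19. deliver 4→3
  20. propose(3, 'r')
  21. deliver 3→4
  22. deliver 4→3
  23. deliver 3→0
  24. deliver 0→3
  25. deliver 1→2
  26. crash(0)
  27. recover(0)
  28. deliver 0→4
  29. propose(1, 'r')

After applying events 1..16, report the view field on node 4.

2

after 1 — timeout(1): n1:prim/v1/[-]
after 2 — deliver 1→0: n0:back/v1/[-]
after 3 — deliver 1→2: n2:back/v1/[-]
after 4 — deliver 1→3: n3:back/v1/[-]
after 5 — deliver 1→4: n4:back/v1/[-]
after 6 — timeout(0): n0:back/v2/[-]
after 7 — deliver 0→4: n4:back/v2/[-]
after 8 — deliver 4→0: ·
after 9 — deliver 0→3: n3:back/v2/[-]
after 10 — deliver 3→0: ·
after 11 — deliver 1→2: ·
after 12 — timeout(0): n0:back/v3/[-]
after 13 — deliver 4→0: ·
after 14 — deliver 1→0: ·
after 15 — deliver 1→0: ·
after 16 — deliver 4→0: ·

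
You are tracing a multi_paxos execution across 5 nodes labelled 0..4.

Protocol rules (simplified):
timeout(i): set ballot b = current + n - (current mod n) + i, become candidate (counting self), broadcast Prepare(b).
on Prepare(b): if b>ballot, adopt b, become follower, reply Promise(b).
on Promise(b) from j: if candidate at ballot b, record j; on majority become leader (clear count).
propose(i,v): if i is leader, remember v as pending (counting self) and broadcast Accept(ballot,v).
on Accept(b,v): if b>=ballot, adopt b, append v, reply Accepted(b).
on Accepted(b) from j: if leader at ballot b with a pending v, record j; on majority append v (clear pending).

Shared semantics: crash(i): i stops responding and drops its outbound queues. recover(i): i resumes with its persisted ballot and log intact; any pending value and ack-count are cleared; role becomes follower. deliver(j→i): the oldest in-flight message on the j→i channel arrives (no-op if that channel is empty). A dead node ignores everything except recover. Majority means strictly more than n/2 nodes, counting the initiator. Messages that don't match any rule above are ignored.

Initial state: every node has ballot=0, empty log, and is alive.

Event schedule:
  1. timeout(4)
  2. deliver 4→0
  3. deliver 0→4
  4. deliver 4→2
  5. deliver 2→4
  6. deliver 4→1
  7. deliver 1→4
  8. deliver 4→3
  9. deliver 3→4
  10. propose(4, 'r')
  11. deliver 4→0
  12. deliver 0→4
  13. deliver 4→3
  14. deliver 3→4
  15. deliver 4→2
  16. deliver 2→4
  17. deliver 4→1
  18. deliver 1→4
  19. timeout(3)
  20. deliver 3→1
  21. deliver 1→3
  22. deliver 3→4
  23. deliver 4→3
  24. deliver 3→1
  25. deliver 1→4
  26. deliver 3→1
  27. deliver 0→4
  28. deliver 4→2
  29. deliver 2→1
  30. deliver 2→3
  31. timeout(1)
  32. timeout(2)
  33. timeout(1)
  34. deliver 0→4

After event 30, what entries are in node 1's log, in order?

after 1 — timeout(4): n4:cand/b9/[-]
after 2 — deliver 4→0: n0:foll/b9/[-]
after 3 — deliver 0→4: ·
after 4 — deliver 4→2: n2:foll/b9/[-]
after 5 — deliver 2→4: n4:lead/b9/[-]
after 6 — deliver 4→1: n1:foll/b9/[-]
after 7 — deliver 1→4: ·
after 8 — deliver 4→3: n3:foll/b9/[-]
after 9 — deliver 3→4: ·
after 10 — propose(4,'r'): ·
after 11 — deliver 4→0: n0:foll/b9/[r]
after 12 — deliver 0→4: ·
after 13 — deliver 4→3: n3:foll/b9/[r]
after 14 — deliver 3→4: n4:lead/b9/[r]
after 15 — deliver 4→2: n2:foll/b9/[r]
after 16 — deliver 2→4: ·
after 17 — deliver 4→1: n1:foll/b9/[r]
after 18 — deliver 1→4: ·
after 19 — timeout(3): n3:cand/b13/[r]
after 20 — deliver 3→1: n1:foll/b13/[r]
after 21 — deliver 1→3: ·
after 22 — deliver 3→4: n4:foll/b13/[r]
after 23 — deliver 4→3: n3:lead/b13/[r]
after 24 — deliver 3→1: ·
after 25 — deliver 1→4: ·
after 26 — deliver 3→1: ·
after 27 — deliver 0→4: ·
after 28 — deliver 4→2: ·
after 29 — deliver 2→1: ·
after 30 — deliver 2→3: ·

r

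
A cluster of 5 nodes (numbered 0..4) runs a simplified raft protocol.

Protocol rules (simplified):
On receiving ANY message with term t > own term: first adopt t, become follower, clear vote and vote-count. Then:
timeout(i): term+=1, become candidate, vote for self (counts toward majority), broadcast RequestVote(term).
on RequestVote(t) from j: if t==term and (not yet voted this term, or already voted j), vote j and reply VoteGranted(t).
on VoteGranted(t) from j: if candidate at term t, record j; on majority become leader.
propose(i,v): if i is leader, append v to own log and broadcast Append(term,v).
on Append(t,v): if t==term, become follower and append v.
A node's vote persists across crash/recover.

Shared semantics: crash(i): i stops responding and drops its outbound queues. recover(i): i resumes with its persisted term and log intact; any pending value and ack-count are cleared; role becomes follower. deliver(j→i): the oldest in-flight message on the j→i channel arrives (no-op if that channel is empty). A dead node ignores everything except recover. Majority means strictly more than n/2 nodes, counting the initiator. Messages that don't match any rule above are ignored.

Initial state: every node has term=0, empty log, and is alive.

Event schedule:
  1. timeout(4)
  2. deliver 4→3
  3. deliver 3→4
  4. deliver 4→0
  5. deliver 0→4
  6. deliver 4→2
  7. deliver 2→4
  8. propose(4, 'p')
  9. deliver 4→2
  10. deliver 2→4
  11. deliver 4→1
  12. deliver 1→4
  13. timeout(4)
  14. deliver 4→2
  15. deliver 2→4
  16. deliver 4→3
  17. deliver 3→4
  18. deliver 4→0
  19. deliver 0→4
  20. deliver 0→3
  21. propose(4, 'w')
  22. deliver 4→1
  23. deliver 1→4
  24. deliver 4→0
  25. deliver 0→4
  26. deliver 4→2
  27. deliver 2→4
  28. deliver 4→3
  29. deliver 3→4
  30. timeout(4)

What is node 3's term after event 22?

1

[1] timeout(4) → N4(cand t1 [-])
[2] deliver 4→3 → N3(foll t1 [-])
[3] deliver 3→4 → ∅
[4] deliver 4→0 → N0(foll t1 [-])
[5] deliver 0→4 → N4(lead t1 [-])
[6] deliver 4→2 → N2(foll t1 [-])
[7] deliver 2→4 → ∅
[8] propose(4,'p') → N4(lead t1 [p])
[9] deliver 4→2 → N2(foll t1 [p])
[10] deliver 2→4 → ∅
[11] deliver 4→1 → N1(foll t1 [-])
[12] deliver 1→4 → ∅
[13] timeout(4) → N4(cand t2 [p])
[14] deliver 4→2 → N2(foll t2 [p])
[15] deliver 2→4 → ∅
[16] deliver 4→3 → N3(foll t1 [p])
[17] deliver 3→4 → ∅
[18] deliver 4→0 → N0(foll t1 [p])
[19] deliver 0→4 → ∅
[20] deliver 0→3 → ∅
[21] propose(4,'w') → ∅
[22] deliver 4→1 → N1(foll t1 [p])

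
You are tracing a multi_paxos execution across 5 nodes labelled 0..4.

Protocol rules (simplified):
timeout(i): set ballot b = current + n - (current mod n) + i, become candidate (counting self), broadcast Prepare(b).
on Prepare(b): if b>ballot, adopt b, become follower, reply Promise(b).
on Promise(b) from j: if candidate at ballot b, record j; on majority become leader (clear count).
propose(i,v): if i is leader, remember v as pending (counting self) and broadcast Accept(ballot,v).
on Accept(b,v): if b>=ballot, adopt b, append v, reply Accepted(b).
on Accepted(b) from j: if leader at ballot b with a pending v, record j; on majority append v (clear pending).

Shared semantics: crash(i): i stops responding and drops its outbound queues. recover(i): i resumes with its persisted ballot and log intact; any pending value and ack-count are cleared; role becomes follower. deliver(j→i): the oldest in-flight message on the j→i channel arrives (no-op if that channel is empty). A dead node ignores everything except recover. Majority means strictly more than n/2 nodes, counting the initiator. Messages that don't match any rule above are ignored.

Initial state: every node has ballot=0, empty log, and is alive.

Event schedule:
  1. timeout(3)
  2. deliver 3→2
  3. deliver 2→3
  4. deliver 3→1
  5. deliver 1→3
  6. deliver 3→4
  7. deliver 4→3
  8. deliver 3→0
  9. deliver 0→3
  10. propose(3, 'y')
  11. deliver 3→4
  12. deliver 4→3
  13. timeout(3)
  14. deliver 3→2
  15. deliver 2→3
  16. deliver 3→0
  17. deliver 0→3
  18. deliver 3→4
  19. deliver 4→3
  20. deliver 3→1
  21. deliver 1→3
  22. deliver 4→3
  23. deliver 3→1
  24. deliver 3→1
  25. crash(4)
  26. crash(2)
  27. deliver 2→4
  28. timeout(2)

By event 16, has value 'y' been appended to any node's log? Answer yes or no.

after 1 — timeout(3): n3:cand/b8/[-]
after 2 — deliver 3→2: n2:foll/b8/[-]
after 3 — deliver 2→3: ·
after 4 — deliver 3→1: n1:foll/b8/[-]
after 5 — deliver 1→3: n3:lead/b8/[-]
after 6 — deliver 3→4: n4:foll/b8/[-]
after 7 — deliver 4→3: ·
after 8 — deliver 3→0: n0:foll/b8/[-]
after 9 — deliver 0→3: ·
after 10 — propose(3,'y'): ·
after 11 — deliver 3→4: n4:foll/b8/[y]
after 12 — deliver 4→3: ·
after 13 — timeout(3): n3:cand/b13/[-]
after 14 — deliver 3→2: n2:foll/b8/[y]
after 15 — deliver 2→3: ·
after 16 — deliver 3→0: n0:foll/b8/[y]

yes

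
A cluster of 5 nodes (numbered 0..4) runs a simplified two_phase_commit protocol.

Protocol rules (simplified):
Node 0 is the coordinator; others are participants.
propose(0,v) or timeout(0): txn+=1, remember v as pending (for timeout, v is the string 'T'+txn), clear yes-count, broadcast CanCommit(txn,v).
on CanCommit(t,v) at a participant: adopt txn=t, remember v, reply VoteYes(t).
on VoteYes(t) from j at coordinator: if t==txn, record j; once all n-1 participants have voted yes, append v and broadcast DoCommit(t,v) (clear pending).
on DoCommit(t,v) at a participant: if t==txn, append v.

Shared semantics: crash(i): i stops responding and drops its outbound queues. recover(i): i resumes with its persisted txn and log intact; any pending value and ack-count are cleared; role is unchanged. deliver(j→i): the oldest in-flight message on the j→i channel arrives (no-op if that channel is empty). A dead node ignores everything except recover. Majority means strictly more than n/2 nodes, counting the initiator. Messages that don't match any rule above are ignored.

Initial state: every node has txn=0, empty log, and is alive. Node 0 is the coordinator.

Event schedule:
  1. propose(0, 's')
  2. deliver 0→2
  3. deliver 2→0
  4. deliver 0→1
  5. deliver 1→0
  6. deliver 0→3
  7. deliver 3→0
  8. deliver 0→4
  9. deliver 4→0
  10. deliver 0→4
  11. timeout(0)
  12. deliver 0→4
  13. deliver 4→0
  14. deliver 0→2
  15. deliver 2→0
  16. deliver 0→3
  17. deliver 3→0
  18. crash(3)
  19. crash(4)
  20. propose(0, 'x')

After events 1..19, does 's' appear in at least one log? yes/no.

after 1 — propose(0,'s'): n0:coor/t1/[-]
after 2 — deliver 0→2: n2:part/t1/[-]
after 3 — deliver 2→0: ·
after 4 — deliver 0→1: n1:part/t1/[-]
after 5 — deliver 1→0: ·
after 6 — deliver 0→3: n3:part/t1/[-]
after 7 — deliver 3→0: ·
after 8 — deliver 0→4: n4:part/t1/[-]
after 9 — deliver 4→0: n0:coor/t1/[s]
after 10 — deliver 0→4: n4:part/t1/[s]
after 11 — timeout(0): n0:coor/t2/[s]
after 12 — deliver 0→4: n4:part/t2/[s]
after 13 — deliver 4→0: ·
after 14 — deliver 0→2: n2:part/t1/[s]
after 15 — deliver 2→0: ·
after 16 — deliver 0→3: n3:part/t1/[s]
after 17 — deliver 3→0: ·
after 18 — crash(3): n3:✗part/t1/[s]
after 19 — crash(4): n4:✗part/t2/[s]

yes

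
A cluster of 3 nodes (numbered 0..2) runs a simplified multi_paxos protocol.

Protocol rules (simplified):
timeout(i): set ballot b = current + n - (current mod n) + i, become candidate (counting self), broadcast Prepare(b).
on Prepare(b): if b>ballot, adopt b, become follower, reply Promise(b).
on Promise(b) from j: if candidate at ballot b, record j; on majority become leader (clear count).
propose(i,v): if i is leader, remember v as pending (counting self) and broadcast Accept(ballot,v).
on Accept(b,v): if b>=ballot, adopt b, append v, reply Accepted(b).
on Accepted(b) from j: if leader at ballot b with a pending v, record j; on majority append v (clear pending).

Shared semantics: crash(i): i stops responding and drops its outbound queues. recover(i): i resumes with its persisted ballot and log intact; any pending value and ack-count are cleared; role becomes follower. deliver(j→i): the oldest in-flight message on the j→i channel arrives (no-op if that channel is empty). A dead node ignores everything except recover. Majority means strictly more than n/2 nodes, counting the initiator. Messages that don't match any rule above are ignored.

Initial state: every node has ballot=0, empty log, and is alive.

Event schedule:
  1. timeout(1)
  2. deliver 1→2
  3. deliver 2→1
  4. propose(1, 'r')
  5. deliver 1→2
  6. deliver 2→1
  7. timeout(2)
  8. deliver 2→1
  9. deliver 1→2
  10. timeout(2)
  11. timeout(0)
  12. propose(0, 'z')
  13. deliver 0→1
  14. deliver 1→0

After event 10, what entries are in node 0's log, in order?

e1 timeout(1): 1[cand,b=4,-]
e2 deliver 1→2: 2[foll,b=4,-]
e3 deliver 2→1: 1[lead,b=4,-]
e4 propose(1,'r'): ·
e5 deliver 1→2: 2[foll,b=4,r]
e6 deliver 2→1: 1[lead,b=4,r]
e7 timeout(2): 2[cand,b=8,r]
e8 deliver 2→1: 1[foll,b=8,r]
e9 deliver 1→2: 2[lead,b=8,r]
e10 timeout(2): 2[cand,b=11,r]

empty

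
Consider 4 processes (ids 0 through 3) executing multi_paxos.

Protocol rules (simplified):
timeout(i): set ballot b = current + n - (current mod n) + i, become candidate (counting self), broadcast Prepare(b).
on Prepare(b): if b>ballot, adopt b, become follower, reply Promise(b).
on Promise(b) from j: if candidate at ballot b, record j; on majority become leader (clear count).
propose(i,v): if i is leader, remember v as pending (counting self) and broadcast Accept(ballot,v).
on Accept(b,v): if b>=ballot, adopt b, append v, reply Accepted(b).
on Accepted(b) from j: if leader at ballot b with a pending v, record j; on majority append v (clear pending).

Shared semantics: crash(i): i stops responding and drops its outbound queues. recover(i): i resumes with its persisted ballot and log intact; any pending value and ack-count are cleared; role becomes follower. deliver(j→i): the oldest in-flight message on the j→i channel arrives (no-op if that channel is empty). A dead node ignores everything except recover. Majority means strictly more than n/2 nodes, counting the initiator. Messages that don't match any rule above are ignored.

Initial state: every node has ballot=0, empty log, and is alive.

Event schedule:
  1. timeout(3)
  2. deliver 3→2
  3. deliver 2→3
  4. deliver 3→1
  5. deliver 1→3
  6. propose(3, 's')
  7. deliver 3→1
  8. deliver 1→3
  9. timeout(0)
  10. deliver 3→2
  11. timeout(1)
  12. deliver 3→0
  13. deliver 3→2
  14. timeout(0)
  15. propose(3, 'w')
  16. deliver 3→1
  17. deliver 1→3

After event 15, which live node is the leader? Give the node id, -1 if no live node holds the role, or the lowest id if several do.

step 1 timeout(3): 3={cand,b=7,log=-}
step 2 deliver 3→2: 2={foll,b=7,log=-}
step 3 deliver 2→3: —
step 4 deliver 3→1: 1={foll,b=7,log=-}
step 5 deliver 1→3: 3={lead,b=7,log=-}
step 6 propose(3,'s'): —
step 7 deliver 3→1: 1={foll,b=7,log=s}
step 8 deliver 1→3: —
step 9 timeout(0): 0={cand,b=4,log=-}
step 10 deliver 3→2: 2={foll,b=7,log=s}
step 11 timeout(1): 1={cand,b=9,log=s}
step 12 deliver 3→0: 0={foll,b=7,log=-}
step 13 deliver 3→2: —
step 14 timeout(0): 0={cand,b=8,log=-}
step 15 propose(3,'w'): —

3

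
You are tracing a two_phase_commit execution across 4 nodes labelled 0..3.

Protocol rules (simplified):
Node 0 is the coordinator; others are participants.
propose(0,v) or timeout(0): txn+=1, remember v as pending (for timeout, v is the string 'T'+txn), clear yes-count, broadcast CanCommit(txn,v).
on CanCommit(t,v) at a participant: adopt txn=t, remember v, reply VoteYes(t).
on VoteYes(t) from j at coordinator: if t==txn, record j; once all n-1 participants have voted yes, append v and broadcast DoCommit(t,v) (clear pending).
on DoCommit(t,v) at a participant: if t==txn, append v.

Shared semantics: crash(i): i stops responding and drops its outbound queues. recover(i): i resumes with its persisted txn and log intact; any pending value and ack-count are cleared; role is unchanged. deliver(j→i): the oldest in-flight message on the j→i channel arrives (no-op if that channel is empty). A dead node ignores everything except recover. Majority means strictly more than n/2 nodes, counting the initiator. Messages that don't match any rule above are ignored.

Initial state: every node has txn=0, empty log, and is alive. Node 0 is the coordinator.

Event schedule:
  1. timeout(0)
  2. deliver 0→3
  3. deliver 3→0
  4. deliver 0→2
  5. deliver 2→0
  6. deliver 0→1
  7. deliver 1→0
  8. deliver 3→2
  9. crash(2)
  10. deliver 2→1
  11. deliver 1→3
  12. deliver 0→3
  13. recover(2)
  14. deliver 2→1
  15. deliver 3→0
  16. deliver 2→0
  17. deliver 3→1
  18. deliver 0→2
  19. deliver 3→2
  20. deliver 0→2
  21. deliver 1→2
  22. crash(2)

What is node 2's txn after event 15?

1

1. timeout(0):  <0:coor t1 ->
2. deliver 0→3:  <3:part t1 ->
3. deliver 3→0:  nop
4. deliver 0→2:  <2:part t1 ->
5. deliver 2→0:  nop
6. deliver 0→1:  <1:part t1 ->
7. deliver 1→0:  <0:coor t1 T1>
8. deliver 3→2:  nop
9. crash(2):  <2:✗part t1 ->
10. deliver 2→1:  nop
11. deliver 1→3:  nop
12. deliver 0→3:  <3:part t1 T1>
13. recover(2):  <2:part t1 ->
14. deliver 2→1:  nop
15. deliver 3→0:  nop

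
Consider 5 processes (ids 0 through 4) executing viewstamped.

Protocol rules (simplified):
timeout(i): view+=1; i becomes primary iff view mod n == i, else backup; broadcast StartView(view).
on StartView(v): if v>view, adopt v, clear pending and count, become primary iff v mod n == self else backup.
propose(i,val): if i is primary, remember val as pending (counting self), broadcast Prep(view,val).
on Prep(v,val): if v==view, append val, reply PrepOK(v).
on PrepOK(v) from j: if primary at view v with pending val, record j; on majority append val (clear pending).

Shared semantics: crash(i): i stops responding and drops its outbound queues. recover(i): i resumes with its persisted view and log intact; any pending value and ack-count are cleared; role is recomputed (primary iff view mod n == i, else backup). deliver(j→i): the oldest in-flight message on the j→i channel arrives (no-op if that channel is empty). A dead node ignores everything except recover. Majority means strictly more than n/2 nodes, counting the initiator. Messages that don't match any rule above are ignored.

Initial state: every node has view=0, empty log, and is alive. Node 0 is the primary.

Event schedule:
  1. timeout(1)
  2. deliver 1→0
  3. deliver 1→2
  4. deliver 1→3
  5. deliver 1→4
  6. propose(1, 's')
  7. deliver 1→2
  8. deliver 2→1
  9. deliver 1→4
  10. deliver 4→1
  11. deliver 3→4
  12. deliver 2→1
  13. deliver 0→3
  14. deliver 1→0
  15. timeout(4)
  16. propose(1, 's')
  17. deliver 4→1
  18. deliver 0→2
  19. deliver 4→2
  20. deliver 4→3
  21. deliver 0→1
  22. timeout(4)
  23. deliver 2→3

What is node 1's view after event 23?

after 1 — timeout(1): n1:prim/v1/[-]
after 2 — deliver 1→0: n0:back/v1/[-]
after 3 — deliver 1→2: n2:back/v1/[-]
after 4 — deliver 1→3: n3:back/v1/[-]
after 5 — deliver 1→4: n4:back/v1/[-]
after 6 — propose(1,'s'): ·
after 7 — deliver 1→2: n2:back/v1/[s]
after 8 — deliver 2→1: ·
after 9 — deliver 1→4: n4:back/v1/[s]
after 10 — deliver 4→1: n1:prim/v1/[s]
after 11 — deliver 3→4: ·
after 12 — deliver 2→1: ·
after 13 — deliver 0→3: ·
after 14 — deliver 1→0: n0:back/v1/[s]
after 15 — timeout(4): n4:back/v2/[s]
after 16 — propose(1,'s'): ·
after 17 — deliver 4→1: n1:back/v2/[s]
after 18 — deliver 0→2: ·
after 19 — deliver 4→2: n2:prim/v2/[s]
after 20 — deliver 4→3: n3:back/v2/[-]
after 21 — deliver 0→1: ·
after 22 — timeout(4): n4:back/v3/[s]
after 23 — deliver 2→3: ·

2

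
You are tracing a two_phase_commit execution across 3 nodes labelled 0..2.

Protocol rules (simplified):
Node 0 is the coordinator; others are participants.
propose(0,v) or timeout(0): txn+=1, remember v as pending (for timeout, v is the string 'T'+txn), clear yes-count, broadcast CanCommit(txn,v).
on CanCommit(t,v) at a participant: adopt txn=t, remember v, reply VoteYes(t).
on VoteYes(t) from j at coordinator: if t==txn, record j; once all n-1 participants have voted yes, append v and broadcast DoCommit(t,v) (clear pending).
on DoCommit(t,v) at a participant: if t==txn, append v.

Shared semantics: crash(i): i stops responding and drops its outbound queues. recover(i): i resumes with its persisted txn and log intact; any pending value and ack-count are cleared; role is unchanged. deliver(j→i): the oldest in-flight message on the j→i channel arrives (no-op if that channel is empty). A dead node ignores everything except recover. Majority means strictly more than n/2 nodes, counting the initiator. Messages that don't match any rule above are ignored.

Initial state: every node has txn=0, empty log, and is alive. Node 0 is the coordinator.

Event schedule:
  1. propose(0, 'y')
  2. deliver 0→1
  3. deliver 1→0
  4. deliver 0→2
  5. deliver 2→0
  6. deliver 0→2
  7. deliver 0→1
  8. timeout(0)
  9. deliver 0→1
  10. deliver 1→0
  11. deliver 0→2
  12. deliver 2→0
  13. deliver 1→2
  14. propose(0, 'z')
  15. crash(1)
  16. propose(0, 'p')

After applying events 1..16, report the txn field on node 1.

e1 propose(0,'y'): 0[coor,t=1,-]
e2 deliver 0→1: 1[part,t=1,-]
e3 deliver 1→0: ·
e4 deliver 0→2: 2[part,t=1,-]
e5 deliver 2→0: 0[coor,t=1,y]
e6 deliver 0→2: 2[part,t=1,y]
e7 deliver 0→1: 1[part,t=1,y]
e8 timeout(0): 0[coor,t=2,y]
e9 deliver 0→1: 1[part,t=2,y]
e10 deliver 1→0: ·
e11 deliver 0→2: 2[part,t=2,y]
e12 deliver 2→0: 0[coor,t=2,y,T2]
e13 deliver 1→2: ·
e14 propose(0,'z'): 0[coor,t=3,y,T2]
e15 crash(1): 1[✗part,t=2,y]
e16 propose(0,'p'): 0[coor,t=4,y,T2]

2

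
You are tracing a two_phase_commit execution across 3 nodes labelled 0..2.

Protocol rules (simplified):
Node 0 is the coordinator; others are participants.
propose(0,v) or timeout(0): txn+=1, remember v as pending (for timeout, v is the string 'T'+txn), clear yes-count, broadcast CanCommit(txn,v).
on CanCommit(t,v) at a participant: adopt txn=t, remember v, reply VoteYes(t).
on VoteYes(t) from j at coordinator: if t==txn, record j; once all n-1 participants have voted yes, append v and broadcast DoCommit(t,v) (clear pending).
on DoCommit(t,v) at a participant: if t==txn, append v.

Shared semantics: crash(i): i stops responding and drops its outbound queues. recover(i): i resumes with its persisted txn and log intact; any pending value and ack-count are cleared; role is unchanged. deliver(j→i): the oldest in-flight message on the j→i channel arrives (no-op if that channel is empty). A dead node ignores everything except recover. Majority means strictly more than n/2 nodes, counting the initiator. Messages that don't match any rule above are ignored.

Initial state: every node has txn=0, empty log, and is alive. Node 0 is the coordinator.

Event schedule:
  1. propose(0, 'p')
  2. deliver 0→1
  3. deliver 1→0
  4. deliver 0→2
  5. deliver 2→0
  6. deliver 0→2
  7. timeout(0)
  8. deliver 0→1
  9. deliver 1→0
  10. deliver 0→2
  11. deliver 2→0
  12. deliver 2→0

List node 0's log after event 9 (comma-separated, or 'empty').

[1] propose(0,'p') → N0(coor t1 [-])
[2] deliver 0→1 → N1(part t1 [-])
[3] deliver 1→0 → ∅
[4] deliver 0→2 → N2(part t1 [-])
[5] deliver 2→0 → N0(coor t1 [p])
[6] deliver 0→2 → N2(part t1 [p])
[7] timeout(0) → N0(coor t2 [p])
[8] deliver 0→1 → N1(part t1 [p])
[9] deliver 1→0 → ∅

p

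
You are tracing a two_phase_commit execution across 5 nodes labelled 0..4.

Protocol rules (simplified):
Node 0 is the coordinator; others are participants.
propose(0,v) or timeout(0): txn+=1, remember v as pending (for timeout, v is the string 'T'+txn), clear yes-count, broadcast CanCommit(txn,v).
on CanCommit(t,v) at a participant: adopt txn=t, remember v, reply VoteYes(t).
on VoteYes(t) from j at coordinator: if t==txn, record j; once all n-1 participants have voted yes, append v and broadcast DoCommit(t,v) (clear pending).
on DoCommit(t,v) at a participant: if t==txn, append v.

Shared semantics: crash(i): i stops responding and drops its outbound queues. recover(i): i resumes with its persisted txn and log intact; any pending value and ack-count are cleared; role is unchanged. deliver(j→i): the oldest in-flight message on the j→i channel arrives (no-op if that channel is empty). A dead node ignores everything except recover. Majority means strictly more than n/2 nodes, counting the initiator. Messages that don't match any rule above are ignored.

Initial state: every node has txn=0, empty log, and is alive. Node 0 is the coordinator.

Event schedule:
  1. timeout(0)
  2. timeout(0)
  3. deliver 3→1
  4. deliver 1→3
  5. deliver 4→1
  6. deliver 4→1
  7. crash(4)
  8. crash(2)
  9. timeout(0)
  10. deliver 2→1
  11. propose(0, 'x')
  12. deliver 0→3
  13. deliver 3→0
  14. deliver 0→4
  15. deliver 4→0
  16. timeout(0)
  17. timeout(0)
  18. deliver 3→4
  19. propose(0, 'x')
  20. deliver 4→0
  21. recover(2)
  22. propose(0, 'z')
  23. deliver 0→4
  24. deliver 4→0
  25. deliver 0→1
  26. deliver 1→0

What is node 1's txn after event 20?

1. timeout(0):  <0:coor t1 ->
2. timeout(0):  <0:coor t2 ->
3. deliver 3→1:  nop
4. deliver 1→3:  nop
5. deliver 4→1:  nop
6. deliver 4→1:  nop
7. crash(4):  <4:✗part t0 ->
8. crash(2):  <2:✗part t0 ->
9. timeout(0):  <0:coor t3 ->
10. deliver 2→1:  nop
11. propose(0,'x'):  <0:coor t4 ->
12. deliver 0→3:  <3:part t1 ->
13. deliver 3→0:  nop
14. deliver 0→4:  nop
15. deliver 4→0:  nop
16. timeout(0):  <0:coor t5 ->
17. timeout(0):  <0:coor t6 ->
18. deliver 3→4:  nop
19. propose(0,'x'):  <0:coor t7 ->
20. deliver 4→0:  nop

0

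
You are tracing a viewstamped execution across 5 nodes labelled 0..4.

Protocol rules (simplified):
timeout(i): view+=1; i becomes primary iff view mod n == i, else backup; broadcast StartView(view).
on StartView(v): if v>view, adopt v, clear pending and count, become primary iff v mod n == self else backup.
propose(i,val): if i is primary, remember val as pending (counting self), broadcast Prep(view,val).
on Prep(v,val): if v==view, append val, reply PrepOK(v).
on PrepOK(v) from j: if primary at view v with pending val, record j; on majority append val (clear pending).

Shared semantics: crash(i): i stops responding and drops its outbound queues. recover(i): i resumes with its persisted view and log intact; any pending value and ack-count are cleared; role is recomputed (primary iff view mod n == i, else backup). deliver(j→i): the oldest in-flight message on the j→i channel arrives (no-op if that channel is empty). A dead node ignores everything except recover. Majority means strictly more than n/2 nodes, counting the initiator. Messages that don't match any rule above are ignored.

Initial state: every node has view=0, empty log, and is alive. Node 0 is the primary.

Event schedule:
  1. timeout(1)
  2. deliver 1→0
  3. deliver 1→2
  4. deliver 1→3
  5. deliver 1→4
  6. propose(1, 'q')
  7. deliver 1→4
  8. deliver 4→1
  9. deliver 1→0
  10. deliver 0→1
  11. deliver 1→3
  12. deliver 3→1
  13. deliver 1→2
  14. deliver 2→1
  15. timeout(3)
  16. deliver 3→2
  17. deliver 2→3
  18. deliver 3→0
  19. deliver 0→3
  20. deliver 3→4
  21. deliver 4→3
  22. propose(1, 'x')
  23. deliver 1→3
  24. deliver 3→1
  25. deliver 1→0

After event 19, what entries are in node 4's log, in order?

1. timeout(1):  <1:prim v1 ->
2. deliver 1→0:  <0:back v1 ->
3. deliver 1→2:  <2:back v1 ->
4. deliver 1→3:  <3:back v1 ->
5. deliver 1→4:  <4:back v1 ->
6. propose(1,'q'):  nop
7. deliver 1→4:  <4:back v1 q>
8. deliver 4→1:  nop
9. deliver 1→0:  <0:back v1 q>
10. deliver 0→1:  <1:prim v1 q>
11. deliver 1→3:  <3:back v1 q>
12. deliver 3→1:  nop
13. deliver 1→2:  <2:back v1 q>
14. deliver 2→1:  nop
15. timeout(3):  <3:back v2 q>
16. deliver 3→2:  <2:prim v2 q>
17. deliver 2→3:  nop
18. deliver 3→0:  <0:back v2 q>
19. deliver 0→3:  nop

q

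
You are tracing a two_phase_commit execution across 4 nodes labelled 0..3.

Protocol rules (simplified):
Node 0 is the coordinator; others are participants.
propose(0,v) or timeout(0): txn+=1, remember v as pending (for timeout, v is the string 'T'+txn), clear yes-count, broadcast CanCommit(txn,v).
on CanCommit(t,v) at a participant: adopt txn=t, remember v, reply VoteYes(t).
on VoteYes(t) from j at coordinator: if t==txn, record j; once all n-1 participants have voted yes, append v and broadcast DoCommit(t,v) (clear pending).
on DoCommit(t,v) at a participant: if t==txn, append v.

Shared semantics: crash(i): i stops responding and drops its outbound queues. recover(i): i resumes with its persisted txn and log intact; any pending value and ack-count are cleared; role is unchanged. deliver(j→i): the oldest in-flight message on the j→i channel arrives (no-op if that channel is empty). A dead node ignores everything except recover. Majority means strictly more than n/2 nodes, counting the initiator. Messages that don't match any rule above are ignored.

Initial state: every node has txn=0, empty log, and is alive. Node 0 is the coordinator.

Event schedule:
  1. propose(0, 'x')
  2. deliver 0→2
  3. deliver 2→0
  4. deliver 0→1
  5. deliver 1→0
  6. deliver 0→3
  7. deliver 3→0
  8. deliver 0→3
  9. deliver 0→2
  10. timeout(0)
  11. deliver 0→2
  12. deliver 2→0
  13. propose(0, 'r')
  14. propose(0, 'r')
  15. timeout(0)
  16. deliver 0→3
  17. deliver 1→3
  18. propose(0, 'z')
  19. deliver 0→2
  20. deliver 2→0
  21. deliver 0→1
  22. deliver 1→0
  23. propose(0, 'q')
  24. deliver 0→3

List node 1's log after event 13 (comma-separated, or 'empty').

e1 propose(0,'x'): 0[coor,t=1,-]
e2 deliver 0→2: 2[part,t=1,-]
e3 deliver 2→0: ·
e4 deliver 0→1: 1[part,t=1,-]
e5 deliver 1→0: ·
e6 deliver 0→3: 3[part,t=1,-]
e7 deliver 3→0: 0[coor,t=1,x]
e8 deliver 0→3: 3[part,t=1,x]
e9 deliver 0→2: 2[part,t=1,x]
e10 timeout(0): 0[coor,t=2,x]
e11 deliver 0→2: 2[part,t=2,x]
e12 deliver 2→0: ·
e13 propose(0,'r'): 0[coor,t=3,x]

empty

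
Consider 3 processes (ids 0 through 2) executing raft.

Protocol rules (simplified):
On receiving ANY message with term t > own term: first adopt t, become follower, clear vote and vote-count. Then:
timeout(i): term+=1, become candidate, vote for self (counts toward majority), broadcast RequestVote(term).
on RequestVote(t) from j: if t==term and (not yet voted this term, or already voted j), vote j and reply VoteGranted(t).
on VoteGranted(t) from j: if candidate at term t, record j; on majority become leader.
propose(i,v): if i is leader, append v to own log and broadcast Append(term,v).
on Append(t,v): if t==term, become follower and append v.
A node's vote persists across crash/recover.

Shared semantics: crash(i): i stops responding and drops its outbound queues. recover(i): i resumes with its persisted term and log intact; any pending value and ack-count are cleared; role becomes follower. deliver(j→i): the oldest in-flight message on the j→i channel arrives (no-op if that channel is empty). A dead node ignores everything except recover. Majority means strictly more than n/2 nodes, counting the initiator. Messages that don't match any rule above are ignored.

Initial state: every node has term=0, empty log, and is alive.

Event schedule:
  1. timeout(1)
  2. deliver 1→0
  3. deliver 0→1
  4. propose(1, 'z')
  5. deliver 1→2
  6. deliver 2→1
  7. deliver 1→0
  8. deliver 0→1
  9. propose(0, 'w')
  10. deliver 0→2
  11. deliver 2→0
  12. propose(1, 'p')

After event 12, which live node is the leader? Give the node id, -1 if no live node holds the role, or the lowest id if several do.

1

e1 timeout(1): 1[cand,t=1,-]
e2 deliver 1→0: 0[foll,t=1,-]
e3 deliver 0→1: 1[lead,t=1,-]
e4 propose(1,'z'): 1[lead,t=1,z]
e5 deliver 1→2: 2[foll,t=1,-]
e6 deliver 2→1: ·
e7 deliver 1→0: 0[foll,t=1,z]
e8 deliver 0→1: ·
e9 propose(0,'w'): ·
e10 deliver 0→2: ·
e11 deliver 2→0: ·
e12 propose(1,'p'): 1[lead,t=1,z,p]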